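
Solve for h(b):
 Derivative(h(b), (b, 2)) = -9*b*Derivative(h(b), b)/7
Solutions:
 h(b) = C1 + C2*erf(3*sqrt(14)*b/14)


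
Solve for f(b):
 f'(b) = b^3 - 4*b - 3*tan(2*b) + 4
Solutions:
 f(b) = C1 + b^4/4 - 2*b^2 + 4*b + 3*log(cos(2*b))/2


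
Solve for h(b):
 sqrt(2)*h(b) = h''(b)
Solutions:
 h(b) = C1*exp(-2^(1/4)*b) + C2*exp(2^(1/4)*b)


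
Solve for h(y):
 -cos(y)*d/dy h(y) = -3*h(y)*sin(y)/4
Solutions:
 h(y) = C1/cos(y)^(3/4)


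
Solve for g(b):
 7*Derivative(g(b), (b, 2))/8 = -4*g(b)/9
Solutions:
 g(b) = C1*sin(4*sqrt(14)*b/21) + C2*cos(4*sqrt(14)*b/21)


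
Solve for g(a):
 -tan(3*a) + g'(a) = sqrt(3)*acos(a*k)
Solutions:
 g(a) = C1 + sqrt(3)*Piecewise((a*acos(a*k) - sqrt(-a^2*k^2 + 1)/k, Ne(k, 0)), (pi*a/2, True)) - log(cos(3*a))/3


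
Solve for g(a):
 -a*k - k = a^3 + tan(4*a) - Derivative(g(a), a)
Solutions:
 g(a) = C1 + a^4/4 + a^2*k/2 + a*k - log(cos(4*a))/4


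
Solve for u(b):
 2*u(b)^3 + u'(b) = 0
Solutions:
 u(b) = -sqrt(2)*sqrt(-1/(C1 - 2*b))/2
 u(b) = sqrt(2)*sqrt(-1/(C1 - 2*b))/2


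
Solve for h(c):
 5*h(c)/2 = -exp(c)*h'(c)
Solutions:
 h(c) = C1*exp(5*exp(-c)/2)


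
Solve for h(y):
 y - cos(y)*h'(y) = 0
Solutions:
 h(y) = C1 + Integral(y/cos(y), y)


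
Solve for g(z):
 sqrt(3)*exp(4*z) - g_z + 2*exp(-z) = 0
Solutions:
 g(z) = C1 + sqrt(3)*exp(4*z)/4 - 2*exp(-z)


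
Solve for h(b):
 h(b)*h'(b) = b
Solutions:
 h(b) = -sqrt(C1 + b^2)
 h(b) = sqrt(C1 + b^2)


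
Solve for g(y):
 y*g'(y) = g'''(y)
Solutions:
 g(y) = C1 + Integral(C2*airyai(y) + C3*airybi(y), y)


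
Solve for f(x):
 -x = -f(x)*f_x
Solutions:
 f(x) = -sqrt(C1 + x^2)
 f(x) = sqrt(C1 + x^2)


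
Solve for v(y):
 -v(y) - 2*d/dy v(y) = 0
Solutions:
 v(y) = C1*exp(-y/2)


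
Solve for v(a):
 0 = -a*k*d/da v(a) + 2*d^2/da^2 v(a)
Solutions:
 v(a) = Piecewise((-sqrt(pi)*C1*erf(a*sqrt(-k)/2)/sqrt(-k) - C2, (k > 0) | (k < 0)), (-C1*a - C2, True))


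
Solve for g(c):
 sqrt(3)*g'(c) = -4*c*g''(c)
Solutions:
 g(c) = C1 + C2*c^(1 - sqrt(3)/4)


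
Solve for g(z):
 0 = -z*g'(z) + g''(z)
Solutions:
 g(z) = C1 + C2*erfi(sqrt(2)*z/2)


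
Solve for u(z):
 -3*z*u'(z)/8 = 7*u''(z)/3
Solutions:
 u(z) = C1 + C2*erf(3*sqrt(7)*z/28)


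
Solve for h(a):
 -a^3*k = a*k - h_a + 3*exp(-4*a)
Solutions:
 h(a) = C1 + a^4*k/4 + a^2*k/2 - 3*exp(-4*a)/4


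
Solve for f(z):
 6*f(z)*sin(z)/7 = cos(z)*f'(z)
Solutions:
 f(z) = C1/cos(z)^(6/7)


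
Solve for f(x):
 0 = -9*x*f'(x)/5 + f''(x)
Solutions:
 f(x) = C1 + C2*erfi(3*sqrt(10)*x/10)


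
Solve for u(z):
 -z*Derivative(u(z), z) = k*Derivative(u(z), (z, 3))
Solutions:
 u(z) = C1 + Integral(C2*airyai(z*(-1/k)^(1/3)) + C3*airybi(z*(-1/k)^(1/3)), z)


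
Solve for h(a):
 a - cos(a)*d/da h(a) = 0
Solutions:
 h(a) = C1 + Integral(a/cos(a), a)


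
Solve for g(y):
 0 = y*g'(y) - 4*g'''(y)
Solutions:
 g(y) = C1 + Integral(C2*airyai(2^(1/3)*y/2) + C3*airybi(2^(1/3)*y/2), y)


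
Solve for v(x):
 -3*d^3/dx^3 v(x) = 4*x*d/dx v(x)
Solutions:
 v(x) = C1 + Integral(C2*airyai(-6^(2/3)*x/3) + C3*airybi(-6^(2/3)*x/3), x)


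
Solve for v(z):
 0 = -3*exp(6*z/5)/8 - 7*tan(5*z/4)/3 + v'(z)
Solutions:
 v(z) = C1 + 5*exp(6*z/5)/16 - 28*log(cos(5*z/4))/15


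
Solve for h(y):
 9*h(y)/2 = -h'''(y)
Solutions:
 h(y) = C3*exp(-6^(2/3)*y/2) + (C1*sin(3*2^(2/3)*3^(1/6)*y/4) + C2*cos(3*2^(2/3)*3^(1/6)*y/4))*exp(6^(2/3)*y/4)


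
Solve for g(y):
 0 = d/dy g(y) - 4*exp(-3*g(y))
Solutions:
 g(y) = log(C1 + 12*y)/3
 g(y) = log((-3^(1/3) - 3^(5/6)*I)*(C1 + 4*y)^(1/3)/2)
 g(y) = log((-3^(1/3) + 3^(5/6)*I)*(C1 + 4*y)^(1/3)/2)


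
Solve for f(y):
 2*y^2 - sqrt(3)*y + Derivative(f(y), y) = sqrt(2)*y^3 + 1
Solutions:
 f(y) = C1 + sqrt(2)*y^4/4 - 2*y^3/3 + sqrt(3)*y^2/2 + y


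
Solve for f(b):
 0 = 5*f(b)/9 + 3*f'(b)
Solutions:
 f(b) = C1*exp(-5*b/27)


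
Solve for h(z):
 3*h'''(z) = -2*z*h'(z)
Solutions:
 h(z) = C1 + Integral(C2*airyai(-2^(1/3)*3^(2/3)*z/3) + C3*airybi(-2^(1/3)*3^(2/3)*z/3), z)


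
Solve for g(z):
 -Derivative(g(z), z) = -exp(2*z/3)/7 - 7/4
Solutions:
 g(z) = C1 + 7*z/4 + 3*exp(2*z/3)/14


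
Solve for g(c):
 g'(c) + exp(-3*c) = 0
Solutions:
 g(c) = C1 + exp(-3*c)/3


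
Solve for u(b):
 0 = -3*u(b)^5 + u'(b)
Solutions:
 u(b) = -(-1/(C1 + 12*b))^(1/4)
 u(b) = (-1/(C1 + 12*b))^(1/4)
 u(b) = -I*(-1/(C1 + 12*b))^(1/4)
 u(b) = I*(-1/(C1 + 12*b))^(1/4)


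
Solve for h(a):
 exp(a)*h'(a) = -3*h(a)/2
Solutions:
 h(a) = C1*exp(3*exp(-a)/2)


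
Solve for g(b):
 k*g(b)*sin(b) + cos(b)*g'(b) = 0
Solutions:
 g(b) = C1*exp(k*log(cos(b)))


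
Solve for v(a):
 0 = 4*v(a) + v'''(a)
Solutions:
 v(a) = C3*exp(-2^(2/3)*a) + (C1*sin(2^(2/3)*sqrt(3)*a/2) + C2*cos(2^(2/3)*sqrt(3)*a/2))*exp(2^(2/3)*a/2)


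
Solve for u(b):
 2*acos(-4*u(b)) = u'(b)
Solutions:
 Integral(1/acos(-4*_y), (_y, u(b))) = C1 + 2*b


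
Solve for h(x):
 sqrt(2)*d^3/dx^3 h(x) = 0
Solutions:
 h(x) = C1 + C2*x + C3*x^2


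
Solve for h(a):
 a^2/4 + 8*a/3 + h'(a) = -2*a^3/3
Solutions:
 h(a) = C1 - a^4/6 - a^3/12 - 4*a^2/3


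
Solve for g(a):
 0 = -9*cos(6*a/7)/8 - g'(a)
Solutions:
 g(a) = C1 - 21*sin(6*a/7)/16


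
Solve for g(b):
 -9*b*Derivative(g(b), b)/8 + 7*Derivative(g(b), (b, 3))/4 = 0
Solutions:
 g(b) = C1 + Integral(C2*airyai(42^(2/3)*b/14) + C3*airybi(42^(2/3)*b/14), b)


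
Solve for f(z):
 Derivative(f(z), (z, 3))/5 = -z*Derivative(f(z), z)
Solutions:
 f(z) = C1 + Integral(C2*airyai(-5^(1/3)*z) + C3*airybi(-5^(1/3)*z), z)


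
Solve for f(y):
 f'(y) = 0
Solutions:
 f(y) = C1


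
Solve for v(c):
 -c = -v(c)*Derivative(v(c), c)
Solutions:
 v(c) = -sqrt(C1 + c^2)
 v(c) = sqrt(C1 + c^2)


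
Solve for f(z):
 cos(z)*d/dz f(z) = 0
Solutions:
 f(z) = C1


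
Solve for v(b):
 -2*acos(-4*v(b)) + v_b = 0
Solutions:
 Integral(1/acos(-4*_y), (_y, v(b))) = C1 + 2*b


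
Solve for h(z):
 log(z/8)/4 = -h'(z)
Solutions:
 h(z) = C1 - z*log(z)/4 + z/4 + 3*z*log(2)/4


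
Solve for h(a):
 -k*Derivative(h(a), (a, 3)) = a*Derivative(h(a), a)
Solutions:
 h(a) = C1 + Integral(C2*airyai(a*(-1/k)^(1/3)) + C3*airybi(a*(-1/k)^(1/3)), a)


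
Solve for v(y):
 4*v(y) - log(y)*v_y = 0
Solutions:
 v(y) = C1*exp(4*li(y))


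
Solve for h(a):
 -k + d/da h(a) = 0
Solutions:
 h(a) = C1 + a*k


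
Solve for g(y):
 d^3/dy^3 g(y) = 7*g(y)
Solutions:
 g(y) = C3*exp(7^(1/3)*y) + (C1*sin(sqrt(3)*7^(1/3)*y/2) + C2*cos(sqrt(3)*7^(1/3)*y/2))*exp(-7^(1/3)*y/2)


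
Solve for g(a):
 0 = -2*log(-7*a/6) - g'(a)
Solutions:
 g(a) = C1 - 2*a*log(-a) + 2*a*(-log(7) + 1 + log(6))


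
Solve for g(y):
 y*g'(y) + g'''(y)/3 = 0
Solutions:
 g(y) = C1 + Integral(C2*airyai(-3^(1/3)*y) + C3*airybi(-3^(1/3)*y), y)


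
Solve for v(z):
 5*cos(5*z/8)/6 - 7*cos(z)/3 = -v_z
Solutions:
 v(z) = C1 - 4*sin(5*z/8)/3 + 7*sin(z)/3


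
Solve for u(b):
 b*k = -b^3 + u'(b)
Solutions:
 u(b) = C1 + b^4/4 + b^2*k/2


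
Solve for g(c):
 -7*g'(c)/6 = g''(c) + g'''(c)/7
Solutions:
 g(c) = C1 + C2*exp(7*c*(-3 + sqrt(3))/6) + C3*exp(-7*c*(sqrt(3) + 3)/6)


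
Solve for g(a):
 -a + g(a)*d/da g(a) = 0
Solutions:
 g(a) = -sqrt(C1 + a^2)
 g(a) = sqrt(C1 + a^2)


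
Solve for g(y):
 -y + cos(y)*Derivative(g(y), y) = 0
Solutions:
 g(y) = C1 + Integral(y/cos(y), y)


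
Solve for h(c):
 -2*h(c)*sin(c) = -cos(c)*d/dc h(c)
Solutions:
 h(c) = C1/cos(c)^2


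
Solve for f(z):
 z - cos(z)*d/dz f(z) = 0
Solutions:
 f(z) = C1 + Integral(z/cos(z), z)


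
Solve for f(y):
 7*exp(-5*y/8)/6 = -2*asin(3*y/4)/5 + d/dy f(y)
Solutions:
 f(y) = C1 + 2*y*asin(3*y/4)/5 + 2*sqrt(16 - 9*y^2)/15 - 28*exp(-5*y/8)/15


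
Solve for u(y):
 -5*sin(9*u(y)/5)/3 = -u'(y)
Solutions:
 -5*y/3 + 5*log(cos(9*u(y)/5) - 1)/18 - 5*log(cos(9*u(y)/5) + 1)/18 = C1


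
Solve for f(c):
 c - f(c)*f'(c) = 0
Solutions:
 f(c) = -sqrt(C1 + c^2)
 f(c) = sqrt(C1 + c^2)


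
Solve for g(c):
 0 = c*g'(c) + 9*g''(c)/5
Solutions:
 g(c) = C1 + C2*erf(sqrt(10)*c/6)


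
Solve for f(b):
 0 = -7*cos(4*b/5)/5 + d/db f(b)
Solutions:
 f(b) = C1 + 7*sin(4*b/5)/4


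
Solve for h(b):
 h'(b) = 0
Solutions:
 h(b) = C1


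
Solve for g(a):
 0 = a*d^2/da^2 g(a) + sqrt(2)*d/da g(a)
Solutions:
 g(a) = C1 + C2*a^(1 - sqrt(2))


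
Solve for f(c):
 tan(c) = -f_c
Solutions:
 f(c) = C1 + log(cos(c))


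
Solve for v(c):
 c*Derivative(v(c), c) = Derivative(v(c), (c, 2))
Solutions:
 v(c) = C1 + C2*erfi(sqrt(2)*c/2)


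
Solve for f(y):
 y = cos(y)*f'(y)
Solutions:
 f(y) = C1 + Integral(y/cos(y), y)


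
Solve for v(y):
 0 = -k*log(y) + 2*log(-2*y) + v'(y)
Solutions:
 v(y) = C1 + y*(k - 2)*log(y) + y*(-k - 2*log(2) + 2 - 2*I*pi)


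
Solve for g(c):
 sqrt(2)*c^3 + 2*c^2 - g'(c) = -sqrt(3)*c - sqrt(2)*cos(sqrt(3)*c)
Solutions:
 g(c) = C1 + sqrt(2)*c^4/4 + 2*c^3/3 + sqrt(3)*c^2/2 + sqrt(6)*sin(sqrt(3)*c)/3


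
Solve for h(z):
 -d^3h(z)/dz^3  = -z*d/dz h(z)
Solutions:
 h(z) = C1 + Integral(C2*airyai(z) + C3*airybi(z), z)


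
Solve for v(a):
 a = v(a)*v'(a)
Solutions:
 v(a) = -sqrt(C1 + a^2)
 v(a) = sqrt(C1 + a^2)


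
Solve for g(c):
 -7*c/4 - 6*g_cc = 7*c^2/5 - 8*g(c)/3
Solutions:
 g(c) = C1*exp(-2*c/3) + C2*exp(2*c/3) + 21*c^2/40 + 21*c/32 + 189/80


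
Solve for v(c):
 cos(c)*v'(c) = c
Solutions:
 v(c) = C1 + Integral(c/cos(c), c)


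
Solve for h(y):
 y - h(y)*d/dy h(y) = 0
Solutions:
 h(y) = -sqrt(C1 + y^2)
 h(y) = sqrt(C1 + y^2)


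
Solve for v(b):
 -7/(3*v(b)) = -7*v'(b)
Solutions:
 v(b) = -sqrt(C1 + 6*b)/3
 v(b) = sqrt(C1 + 6*b)/3


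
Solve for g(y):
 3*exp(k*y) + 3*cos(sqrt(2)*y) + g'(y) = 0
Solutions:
 g(y) = C1 - 3*sqrt(2)*sin(sqrt(2)*y)/2 - 3*exp(k*y)/k


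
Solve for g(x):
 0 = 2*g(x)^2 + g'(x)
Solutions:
 g(x) = 1/(C1 + 2*x)


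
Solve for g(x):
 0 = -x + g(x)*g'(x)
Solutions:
 g(x) = -sqrt(C1 + x^2)
 g(x) = sqrt(C1 + x^2)


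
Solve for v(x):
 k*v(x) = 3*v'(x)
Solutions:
 v(x) = C1*exp(k*x/3)


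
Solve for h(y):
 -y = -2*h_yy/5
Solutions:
 h(y) = C1 + C2*y + 5*y^3/12


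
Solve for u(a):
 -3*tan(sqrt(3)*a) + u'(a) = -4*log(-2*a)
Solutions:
 u(a) = C1 - 4*a*log(-a) - 4*a*log(2) + 4*a - sqrt(3)*log(cos(sqrt(3)*a))


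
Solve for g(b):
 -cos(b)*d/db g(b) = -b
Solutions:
 g(b) = C1 + Integral(b/cos(b), b)


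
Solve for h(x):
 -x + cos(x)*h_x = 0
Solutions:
 h(x) = C1 + Integral(x/cos(x), x)


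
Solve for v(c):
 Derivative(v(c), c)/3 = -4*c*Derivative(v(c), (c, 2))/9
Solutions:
 v(c) = C1 + C2*c^(1/4)


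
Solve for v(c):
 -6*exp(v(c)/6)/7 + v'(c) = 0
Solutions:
 v(c) = 6*log(-1/(C1 + 6*c)) + 6*log(42)


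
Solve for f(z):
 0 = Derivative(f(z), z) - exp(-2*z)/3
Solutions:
 f(z) = C1 - exp(-2*z)/6


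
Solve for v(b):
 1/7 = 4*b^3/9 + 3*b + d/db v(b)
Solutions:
 v(b) = C1 - b^4/9 - 3*b^2/2 + b/7


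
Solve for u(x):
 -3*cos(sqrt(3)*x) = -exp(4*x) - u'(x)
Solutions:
 u(x) = C1 - exp(4*x)/4 + sqrt(3)*sin(sqrt(3)*x)


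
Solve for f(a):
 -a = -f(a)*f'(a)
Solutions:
 f(a) = -sqrt(C1 + a^2)
 f(a) = sqrt(C1 + a^2)


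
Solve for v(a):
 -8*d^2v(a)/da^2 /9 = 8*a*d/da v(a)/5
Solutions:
 v(a) = C1 + C2*erf(3*sqrt(10)*a/10)


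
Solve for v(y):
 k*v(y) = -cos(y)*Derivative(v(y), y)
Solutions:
 v(y) = C1*exp(k*(log(sin(y) - 1) - log(sin(y) + 1))/2)


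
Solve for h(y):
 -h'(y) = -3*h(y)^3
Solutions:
 h(y) = -sqrt(2)*sqrt(-1/(C1 + 3*y))/2
 h(y) = sqrt(2)*sqrt(-1/(C1 + 3*y))/2


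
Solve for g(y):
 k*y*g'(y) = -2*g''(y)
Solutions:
 g(y) = Piecewise((-sqrt(pi)*C1*erf(sqrt(k)*y/2)/sqrt(k) - C2, (k > 0) | (k < 0)), (-C1*y - C2, True))


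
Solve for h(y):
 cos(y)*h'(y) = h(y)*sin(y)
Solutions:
 h(y) = C1/cos(y)


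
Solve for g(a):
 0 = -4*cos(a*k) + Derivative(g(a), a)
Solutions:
 g(a) = C1 + 4*sin(a*k)/k


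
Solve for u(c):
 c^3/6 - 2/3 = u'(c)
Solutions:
 u(c) = C1 + c^4/24 - 2*c/3


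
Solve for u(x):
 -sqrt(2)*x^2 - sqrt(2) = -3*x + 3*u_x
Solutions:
 u(x) = C1 - sqrt(2)*x^3/9 + x^2/2 - sqrt(2)*x/3


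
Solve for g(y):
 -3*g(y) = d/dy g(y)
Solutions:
 g(y) = C1*exp(-3*y)


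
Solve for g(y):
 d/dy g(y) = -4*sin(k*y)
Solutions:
 g(y) = C1 + 4*cos(k*y)/k


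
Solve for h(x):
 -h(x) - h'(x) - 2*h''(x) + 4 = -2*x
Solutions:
 h(x) = 2*x + (C1*sin(sqrt(7)*x/4) + C2*cos(sqrt(7)*x/4))*exp(-x/4) + 2


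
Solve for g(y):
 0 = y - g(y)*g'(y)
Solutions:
 g(y) = -sqrt(C1 + y^2)
 g(y) = sqrt(C1 + y^2)


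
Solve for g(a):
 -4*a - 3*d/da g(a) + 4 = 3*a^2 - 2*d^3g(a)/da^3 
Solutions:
 g(a) = C1 + C2*exp(-sqrt(6)*a/2) + C3*exp(sqrt(6)*a/2) - a^3/3 - 2*a^2/3


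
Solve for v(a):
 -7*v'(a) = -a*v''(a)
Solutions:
 v(a) = C1 + C2*a^8


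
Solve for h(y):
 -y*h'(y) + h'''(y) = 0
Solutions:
 h(y) = C1 + Integral(C2*airyai(y) + C3*airybi(y), y)


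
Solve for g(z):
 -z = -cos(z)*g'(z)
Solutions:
 g(z) = C1 + Integral(z/cos(z), z)


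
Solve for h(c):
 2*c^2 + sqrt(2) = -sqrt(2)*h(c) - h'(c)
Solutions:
 h(c) = C1*exp(-sqrt(2)*c) - sqrt(2)*c^2 + 2*c - sqrt(2) - 1


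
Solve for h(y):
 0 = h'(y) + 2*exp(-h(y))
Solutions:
 h(y) = log(C1 - 2*y)


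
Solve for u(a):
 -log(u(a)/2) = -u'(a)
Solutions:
 Integral(1/(-log(_y) + log(2)), (_y, u(a))) = C1 - a


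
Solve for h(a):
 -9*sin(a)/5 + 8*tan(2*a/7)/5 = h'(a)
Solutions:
 h(a) = C1 - 28*log(cos(2*a/7))/5 + 9*cos(a)/5


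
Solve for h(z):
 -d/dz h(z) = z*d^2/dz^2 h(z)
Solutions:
 h(z) = C1 + C2*log(z)


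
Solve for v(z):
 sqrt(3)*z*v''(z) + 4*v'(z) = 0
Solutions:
 v(z) = C1 + C2*z^(1 - 4*sqrt(3)/3)


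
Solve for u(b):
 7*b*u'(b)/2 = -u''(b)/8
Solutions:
 u(b) = C1 + C2*erf(sqrt(14)*b)


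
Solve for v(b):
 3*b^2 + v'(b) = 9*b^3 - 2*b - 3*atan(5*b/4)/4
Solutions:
 v(b) = C1 + 9*b^4/4 - b^3 - b^2 - 3*b*atan(5*b/4)/4 + 3*log(25*b^2 + 16)/10


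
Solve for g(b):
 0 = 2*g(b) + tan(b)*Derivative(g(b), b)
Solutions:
 g(b) = C1/sin(b)^2


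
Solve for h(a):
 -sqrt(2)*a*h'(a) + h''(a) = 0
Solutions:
 h(a) = C1 + C2*erfi(2^(3/4)*a/2)


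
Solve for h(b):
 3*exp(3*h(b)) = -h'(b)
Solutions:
 h(b) = log((-3^(2/3) - 3*3^(1/6)*I)*(1/(C1 + 3*b))^(1/3)/6)
 h(b) = log((-3^(2/3) + 3*3^(1/6)*I)*(1/(C1 + 3*b))^(1/3)/6)
 h(b) = log(1/(C1 + 9*b))/3


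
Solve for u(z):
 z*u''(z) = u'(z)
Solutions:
 u(z) = C1 + C2*z^2


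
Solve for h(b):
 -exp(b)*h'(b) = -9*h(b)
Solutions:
 h(b) = C1*exp(-9*exp(-b))


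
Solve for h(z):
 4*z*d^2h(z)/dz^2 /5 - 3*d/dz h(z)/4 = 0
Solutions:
 h(z) = C1 + C2*z^(31/16)


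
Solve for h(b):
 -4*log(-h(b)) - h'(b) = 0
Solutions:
 -li(-h(b)) = C1 - 4*b


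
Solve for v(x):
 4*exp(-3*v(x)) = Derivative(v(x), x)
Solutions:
 v(x) = log(C1 + 12*x)/3
 v(x) = log((-3^(1/3) - 3^(5/6)*I)*(C1 + 4*x)^(1/3)/2)
 v(x) = log((-3^(1/3) + 3^(5/6)*I)*(C1 + 4*x)^(1/3)/2)


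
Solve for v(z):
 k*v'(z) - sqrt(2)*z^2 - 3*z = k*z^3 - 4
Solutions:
 v(z) = C1 + z^4/4 + sqrt(2)*z^3/(3*k) + 3*z^2/(2*k) - 4*z/k


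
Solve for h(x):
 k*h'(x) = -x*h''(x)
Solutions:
 h(x) = C1 + x^(1 - re(k))*(C2*sin(log(x)*Abs(im(k))) + C3*cos(log(x)*im(k)))


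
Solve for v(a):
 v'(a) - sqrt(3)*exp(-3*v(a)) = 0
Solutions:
 v(a) = log(C1 + 3*sqrt(3)*a)/3
 v(a) = log((-3^(1/3) - 3^(5/6)*I)*(C1 + sqrt(3)*a)^(1/3)/2)
 v(a) = log((-3^(1/3) + 3^(5/6)*I)*(C1 + sqrt(3)*a)^(1/3)/2)


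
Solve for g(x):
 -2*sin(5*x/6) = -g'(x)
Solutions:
 g(x) = C1 - 12*cos(5*x/6)/5


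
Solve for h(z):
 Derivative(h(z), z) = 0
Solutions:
 h(z) = C1


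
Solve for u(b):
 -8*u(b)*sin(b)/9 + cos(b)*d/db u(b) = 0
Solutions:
 u(b) = C1/cos(b)^(8/9)


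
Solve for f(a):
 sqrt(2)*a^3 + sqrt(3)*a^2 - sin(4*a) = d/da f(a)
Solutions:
 f(a) = C1 + sqrt(2)*a^4/4 + sqrt(3)*a^3/3 + cos(4*a)/4


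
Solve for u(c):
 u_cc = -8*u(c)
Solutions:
 u(c) = C1*sin(2*sqrt(2)*c) + C2*cos(2*sqrt(2)*c)


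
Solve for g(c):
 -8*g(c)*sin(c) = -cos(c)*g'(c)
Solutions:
 g(c) = C1/cos(c)^8


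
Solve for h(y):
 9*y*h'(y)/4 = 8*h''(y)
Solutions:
 h(y) = C1 + C2*erfi(3*y/8)


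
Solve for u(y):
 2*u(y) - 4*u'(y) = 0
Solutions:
 u(y) = C1*exp(y/2)


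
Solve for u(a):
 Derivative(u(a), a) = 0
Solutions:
 u(a) = C1


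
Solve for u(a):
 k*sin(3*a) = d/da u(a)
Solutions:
 u(a) = C1 - k*cos(3*a)/3


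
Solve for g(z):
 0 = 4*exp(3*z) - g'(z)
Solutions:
 g(z) = C1 + 4*exp(3*z)/3


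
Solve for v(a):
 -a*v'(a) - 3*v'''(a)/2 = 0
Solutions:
 v(a) = C1 + Integral(C2*airyai(-2^(1/3)*3^(2/3)*a/3) + C3*airybi(-2^(1/3)*3^(2/3)*a/3), a)


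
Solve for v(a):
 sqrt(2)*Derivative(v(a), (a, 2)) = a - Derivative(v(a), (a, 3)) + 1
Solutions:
 v(a) = C1 + C2*a + C3*exp(-sqrt(2)*a) + sqrt(2)*a^3/12 + a^2*(-1 + sqrt(2))/4


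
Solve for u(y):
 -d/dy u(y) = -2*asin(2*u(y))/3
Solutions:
 Integral(1/asin(2*_y), (_y, u(y))) = C1 + 2*y/3


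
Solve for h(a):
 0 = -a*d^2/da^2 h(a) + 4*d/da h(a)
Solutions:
 h(a) = C1 + C2*a^5


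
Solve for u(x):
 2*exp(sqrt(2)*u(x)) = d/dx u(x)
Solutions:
 u(x) = sqrt(2)*(2*log(-1/(C1 + 2*x)) - log(2))/4


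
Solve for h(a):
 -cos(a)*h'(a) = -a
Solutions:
 h(a) = C1 + Integral(a/cos(a), a)


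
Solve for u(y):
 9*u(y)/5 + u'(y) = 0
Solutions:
 u(y) = C1*exp(-9*y/5)


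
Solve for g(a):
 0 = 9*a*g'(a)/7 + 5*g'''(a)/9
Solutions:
 g(a) = C1 + Integral(C2*airyai(-3*3^(1/3)*35^(2/3)*a/35) + C3*airybi(-3*3^(1/3)*35^(2/3)*a/35), a)


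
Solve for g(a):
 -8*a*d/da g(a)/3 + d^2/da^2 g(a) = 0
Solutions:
 g(a) = C1 + C2*erfi(2*sqrt(3)*a/3)


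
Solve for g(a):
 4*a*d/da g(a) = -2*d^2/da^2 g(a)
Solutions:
 g(a) = C1 + C2*erf(a)


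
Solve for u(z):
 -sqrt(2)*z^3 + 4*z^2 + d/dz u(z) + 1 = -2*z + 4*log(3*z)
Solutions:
 u(z) = C1 + sqrt(2)*z^4/4 - 4*z^3/3 - z^2 + 4*z*log(z) - 5*z + z*log(81)


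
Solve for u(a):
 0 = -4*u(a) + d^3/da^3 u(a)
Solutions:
 u(a) = C3*exp(2^(2/3)*a) + (C1*sin(2^(2/3)*sqrt(3)*a/2) + C2*cos(2^(2/3)*sqrt(3)*a/2))*exp(-2^(2/3)*a/2)


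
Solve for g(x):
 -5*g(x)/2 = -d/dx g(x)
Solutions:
 g(x) = C1*exp(5*x/2)


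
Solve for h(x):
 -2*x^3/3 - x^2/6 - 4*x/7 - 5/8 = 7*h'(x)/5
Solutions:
 h(x) = C1 - 5*x^4/42 - 5*x^3/126 - 10*x^2/49 - 25*x/56


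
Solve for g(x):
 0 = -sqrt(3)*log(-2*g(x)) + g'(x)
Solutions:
 -sqrt(3)*Integral(1/(log(-_y) + log(2)), (_y, g(x)))/3 = C1 - x


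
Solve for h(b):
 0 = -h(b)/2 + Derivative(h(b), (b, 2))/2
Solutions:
 h(b) = C1*exp(-b) + C2*exp(b)


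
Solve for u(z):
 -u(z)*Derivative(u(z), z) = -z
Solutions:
 u(z) = -sqrt(C1 + z^2)
 u(z) = sqrt(C1 + z^2)


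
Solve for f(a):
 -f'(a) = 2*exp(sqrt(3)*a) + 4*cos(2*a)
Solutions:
 f(a) = C1 - 2*sqrt(3)*exp(sqrt(3)*a)/3 - 2*sin(2*a)


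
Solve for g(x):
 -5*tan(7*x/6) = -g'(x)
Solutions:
 g(x) = C1 - 30*log(cos(7*x/6))/7


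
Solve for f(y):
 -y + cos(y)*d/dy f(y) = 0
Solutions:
 f(y) = C1 + Integral(y/cos(y), y)


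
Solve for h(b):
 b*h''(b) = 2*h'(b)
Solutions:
 h(b) = C1 + C2*b^3


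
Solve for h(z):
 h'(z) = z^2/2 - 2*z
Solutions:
 h(z) = C1 + z^3/6 - z^2


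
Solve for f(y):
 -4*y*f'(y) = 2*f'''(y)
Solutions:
 f(y) = C1 + Integral(C2*airyai(-2^(1/3)*y) + C3*airybi(-2^(1/3)*y), y)


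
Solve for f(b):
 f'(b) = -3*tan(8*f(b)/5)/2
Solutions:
 f(b) = -5*asin(C1*exp(-12*b/5))/8 + 5*pi/8
 f(b) = 5*asin(C1*exp(-12*b/5))/8


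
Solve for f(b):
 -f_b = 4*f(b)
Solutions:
 f(b) = C1*exp(-4*b)


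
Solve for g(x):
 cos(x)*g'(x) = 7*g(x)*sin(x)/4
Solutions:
 g(x) = C1/cos(x)^(7/4)


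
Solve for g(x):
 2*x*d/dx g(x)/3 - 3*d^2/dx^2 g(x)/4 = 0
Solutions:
 g(x) = C1 + C2*erfi(2*x/3)


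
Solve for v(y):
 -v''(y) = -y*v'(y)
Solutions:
 v(y) = C1 + C2*erfi(sqrt(2)*y/2)


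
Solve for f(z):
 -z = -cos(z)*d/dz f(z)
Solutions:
 f(z) = C1 + Integral(z/cos(z), z)


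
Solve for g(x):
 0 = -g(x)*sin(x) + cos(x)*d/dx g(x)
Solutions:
 g(x) = C1/cos(x)


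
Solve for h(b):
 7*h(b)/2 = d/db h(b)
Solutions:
 h(b) = C1*exp(7*b/2)


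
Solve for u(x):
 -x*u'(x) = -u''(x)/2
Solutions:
 u(x) = C1 + C2*erfi(x)


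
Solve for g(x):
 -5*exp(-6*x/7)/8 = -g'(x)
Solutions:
 g(x) = C1 - 35*exp(-6*x/7)/48


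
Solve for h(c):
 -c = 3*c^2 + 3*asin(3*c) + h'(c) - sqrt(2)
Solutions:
 h(c) = C1 - c^3 - c^2/2 - 3*c*asin(3*c) + sqrt(2)*c - sqrt(1 - 9*c^2)


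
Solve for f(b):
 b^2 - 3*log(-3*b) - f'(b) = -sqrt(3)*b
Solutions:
 f(b) = C1 + b^3/3 + sqrt(3)*b^2/2 - 3*b*log(-b) + 3*b*(1 - log(3))


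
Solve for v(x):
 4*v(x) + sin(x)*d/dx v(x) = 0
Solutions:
 v(x) = C1*(cos(x)^2 + 2*cos(x) + 1)/(cos(x)^2 - 2*cos(x) + 1)


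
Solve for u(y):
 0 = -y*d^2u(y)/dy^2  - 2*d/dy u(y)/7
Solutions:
 u(y) = C1 + C2*y^(5/7)


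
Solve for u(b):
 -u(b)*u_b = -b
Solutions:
 u(b) = -sqrt(C1 + b^2)
 u(b) = sqrt(C1 + b^2)


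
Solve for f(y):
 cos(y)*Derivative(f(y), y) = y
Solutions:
 f(y) = C1 + Integral(y/cos(y), y)


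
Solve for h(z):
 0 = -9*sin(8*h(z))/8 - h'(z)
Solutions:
 h(z) = -acos((-C1 - exp(18*z))/(C1 - exp(18*z)))/8 + pi/4
 h(z) = acos((-C1 - exp(18*z))/(C1 - exp(18*z)))/8


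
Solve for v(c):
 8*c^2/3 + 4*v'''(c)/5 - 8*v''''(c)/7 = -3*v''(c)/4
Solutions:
 v(c) = C1 + C2*c + C3*exp(c*(14 - sqrt(1246))/40) + C4*exp(c*(14 + sqrt(1246))/40) - 8*c^4/27 + 512*c^3/405 - 134144*c^2/14175


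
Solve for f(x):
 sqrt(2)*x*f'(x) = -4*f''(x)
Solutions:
 f(x) = C1 + C2*erf(2^(3/4)*x/4)


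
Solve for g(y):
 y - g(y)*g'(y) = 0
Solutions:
 g(y) = -sqrt(C1 + y^2)
 g(y) = sqrt(C1 + y^2)


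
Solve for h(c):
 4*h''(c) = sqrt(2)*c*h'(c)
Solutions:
 h(c) = C1 + C2*erfi(2^(3/4)*c/4)


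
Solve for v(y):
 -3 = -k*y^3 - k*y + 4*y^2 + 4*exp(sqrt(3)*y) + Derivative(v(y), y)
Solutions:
 v(y) = C1 + k*y^4/4 + k*y^2/2 - 4*y^3/3 - 3*y - 4*sqrt(3)*exp(sqrt(3)*y)/3


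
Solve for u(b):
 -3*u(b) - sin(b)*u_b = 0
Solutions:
 u(b) = C1*(cos(b) + 1)^(3/2)/(cos(b) - 1)^(3/2)


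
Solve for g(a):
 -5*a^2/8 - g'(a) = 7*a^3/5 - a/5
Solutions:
 g(a) = C1 - 7*a^4/20 - 5*a^3/24 + a^2/10


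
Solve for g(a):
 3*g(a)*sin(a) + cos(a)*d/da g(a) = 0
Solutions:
 g(a) = C1*cos(a)^3


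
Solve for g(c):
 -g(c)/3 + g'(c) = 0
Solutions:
 g(c) = C1*exp(c/3)


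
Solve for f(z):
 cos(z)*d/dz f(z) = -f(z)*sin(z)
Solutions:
 f(z) = C1*cos(z)


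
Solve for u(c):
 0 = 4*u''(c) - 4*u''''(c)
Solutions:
 u(c) = C1 + C2*c + C3*exp(-c) + C4*exp(c)


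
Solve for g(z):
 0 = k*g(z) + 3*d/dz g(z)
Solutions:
 g(z) = C1*exp(-k*z/3)


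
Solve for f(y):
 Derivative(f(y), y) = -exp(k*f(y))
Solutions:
 f(y) = Piecewise((log(1/(C1*k + k*y))/k, Ne(k, 0)), (nan, True))
 f(y) = Piecewise((C1 - y, Eq(k, 0)), (nan, True))


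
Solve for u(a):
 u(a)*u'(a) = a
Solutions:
 u(a) = -sqrt(C1 + a^2)
 u(a) = sqrt(C1 + a^2)


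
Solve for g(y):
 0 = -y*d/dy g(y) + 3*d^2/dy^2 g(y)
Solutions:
 g(y) = C1 + C2*erfi(sqrt(6)*y/6)


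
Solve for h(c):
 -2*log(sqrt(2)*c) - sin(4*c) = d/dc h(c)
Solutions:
 h(c) = C1 - 2*c*log(c) - c*log(2) + 2*c + cos(4*c)/4


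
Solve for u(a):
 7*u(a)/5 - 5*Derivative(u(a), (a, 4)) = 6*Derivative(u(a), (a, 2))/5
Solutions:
 u(a) = C1*exp(-a*sqrt(-3 + 2*sqrt(46))/5) + C2*exp(a*sqrt(-3 + 2*sqrt(46))/5) + C3*sin(a*sqrt(3 + 2*sqrt(46))/5) + C4*cos(a*sqrt(3 + 2*sqrt(46))/5)


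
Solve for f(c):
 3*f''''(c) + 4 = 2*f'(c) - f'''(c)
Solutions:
 f(c) = C1 + C2*exp(-c*((9*sqrt(723) + 242)^(-1/3) + 2 + (9*sqrt(723) + 242)^(1/3))/18)*sin(sqrt(3)*c*(-(9*sqrt(723) + 242)^(1/3) + (9*sqrt(723) + 242)^(-1/3))/18) + C3*exp(-c*((9*sqrt(723) + 242)^(-1/3) + 2 + (9*sqrt(723) + 242)^(1/3))/18)*cos(sqrt(3)*c*(-(9*sqrt(723) + 242)^(1/3) + (9*sqrt(723) + 242)^(-1/3))/18) + C4*exp(c*(-1 + (9*sqrt(723) + 242)^(-1/3) + (9*sqrt(723) + 242)^(1/3))/9) + 2*c


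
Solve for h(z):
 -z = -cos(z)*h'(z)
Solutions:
 h(z) = C1 + Integral(z/cos(z), z)


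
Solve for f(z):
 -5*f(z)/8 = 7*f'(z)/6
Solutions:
 f(z) = C1*exp(-15*z/28)


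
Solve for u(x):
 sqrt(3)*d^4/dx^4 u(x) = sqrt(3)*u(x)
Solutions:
 u(x) = C1*exp(-x) + C2*exp(x) + C3*sin(x) + C4*cos(x)


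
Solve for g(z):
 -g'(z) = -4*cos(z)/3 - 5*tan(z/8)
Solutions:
 g(z) = C1 - 40*log(cos(z/8)) + 4*sin(z)/3


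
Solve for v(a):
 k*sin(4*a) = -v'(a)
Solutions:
 v(a) = C1 + k*cos(4*a)/4


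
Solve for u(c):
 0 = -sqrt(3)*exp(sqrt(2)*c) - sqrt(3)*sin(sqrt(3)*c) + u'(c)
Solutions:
 u(c) = C1 + sqrt(6)*exp(sqrt(2)*c)/2 - cos(sqrt(3)*c)


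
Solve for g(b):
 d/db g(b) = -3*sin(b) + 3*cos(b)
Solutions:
 g(b) = C1 + 3*sqrt(2)*sin(b + pi/4)


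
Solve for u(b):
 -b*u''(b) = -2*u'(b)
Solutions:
 u(b) = C1 + C2*b^3


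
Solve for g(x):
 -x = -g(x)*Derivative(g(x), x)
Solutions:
 g(x) = -sqrt(C1 + x^2)
 g(x) = sqrt(C1 + x^2)


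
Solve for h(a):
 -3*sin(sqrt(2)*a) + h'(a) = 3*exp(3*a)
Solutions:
 h(a) = C1 + exp(3*a) - 3*sqrt(2)*cos(sqrt(2)*a)/2


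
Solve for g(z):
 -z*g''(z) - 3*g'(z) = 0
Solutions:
 g(z) = C1 + C2/z^2


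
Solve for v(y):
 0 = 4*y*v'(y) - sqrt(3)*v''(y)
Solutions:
 v(y) = C1 + C2*erfi(sqrt(2)*3^(3/4)*y/3)


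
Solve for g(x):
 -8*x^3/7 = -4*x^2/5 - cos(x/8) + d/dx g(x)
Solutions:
 g(x) = C1 - 2*x^4/7 + 4*x^3/15 + 8*sin(x/8)


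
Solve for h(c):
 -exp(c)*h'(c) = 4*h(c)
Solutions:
 h(c) = C1*exp(4*exp(-c))


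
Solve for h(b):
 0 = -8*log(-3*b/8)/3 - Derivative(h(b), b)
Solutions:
 h(b) = C1 - 8*b*log(-b)/3 + b*(-8*log(3)/3 + 8/3 + 8*log(2))


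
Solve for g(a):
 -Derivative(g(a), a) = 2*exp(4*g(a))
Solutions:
 g(a) = log(-I*(1/(C1 + 8*a))^(1/4))
 g(a) = log(I*(1/(C1 + 8*a))^(1/4))
 g(a) = log(-(1/(C1 + 8*a))^(1/4))
 g(a) = log(1/(C1 + 8*a))/4


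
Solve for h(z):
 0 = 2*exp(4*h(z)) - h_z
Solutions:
 h(z) = log(-(-1/(C1 + 8*z))^(1/4))
 h(z) = log(-1/(C1 + 8*z))/4
 h(z) = log(-I*(-1/(C1 + 8*z))^(1/4))
 h(z) = log(I*(-1/(C1 + 8*z))^(1/4))


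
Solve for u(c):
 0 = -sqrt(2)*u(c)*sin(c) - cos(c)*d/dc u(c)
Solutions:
 u(c) = C1*cos(c)^(sqrt(2))


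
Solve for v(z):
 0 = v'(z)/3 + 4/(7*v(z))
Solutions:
 v(z) = -sqrt(C1 - 168*z)/7
 v(z) = sqrt(C1 - 168*z)/7


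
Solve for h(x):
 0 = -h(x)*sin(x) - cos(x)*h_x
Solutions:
 h(x) = C1*cos(x)


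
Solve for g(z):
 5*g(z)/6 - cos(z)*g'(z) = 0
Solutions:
 g(z) = C1*(sin(z) + 1)^(5/12)/(sin(z) - 1)^(5/12)


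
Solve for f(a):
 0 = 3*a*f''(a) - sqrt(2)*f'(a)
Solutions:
 f(a) = C1 + C2*a^(sqrt(2)/3 + 1)


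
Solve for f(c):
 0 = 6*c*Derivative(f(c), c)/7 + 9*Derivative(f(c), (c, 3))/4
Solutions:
 f(c) = C1 + Integral(C2*airyai(-2*21^(2/3)*c/21) + C3*airybi(-2*21^(2/3)*c/21), c)


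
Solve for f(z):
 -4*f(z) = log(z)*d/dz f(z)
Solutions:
 f(z) = C1*exp(-4*li(z))


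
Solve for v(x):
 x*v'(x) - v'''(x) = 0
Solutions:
 v(x) = C1 + Integral(C2*airyai(x) + C3*airybi(x), x)


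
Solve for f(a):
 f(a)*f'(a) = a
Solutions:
 f(a) = -sqrt(C1 + a^2)
 f(a) = sqrt(C1 + a^2)


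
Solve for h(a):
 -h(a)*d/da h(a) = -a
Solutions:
 h(a) = -sqrt(C1 + a^2)
 h(a) = sqrt(C1 + a^2)


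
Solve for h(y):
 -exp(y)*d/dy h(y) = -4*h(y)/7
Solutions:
 h(y) = C1*exp(-4*exp(-y)/7)


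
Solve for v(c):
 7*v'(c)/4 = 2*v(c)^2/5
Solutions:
 v(c) = -35/(C1 + 8*c)


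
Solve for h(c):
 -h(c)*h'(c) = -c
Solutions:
 h(c) = -sqrt(C1 + c^2)
 h(c) = sqrt(C1 + c^2)


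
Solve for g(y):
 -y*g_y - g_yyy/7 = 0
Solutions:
 g(y) = C1 + Integral(C2*airyai(-7^(1/3)*y) + C3*airybi(-7^(1/3)*y), y)


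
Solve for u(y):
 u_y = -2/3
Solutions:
 u(y) = C1 - 2*y/3


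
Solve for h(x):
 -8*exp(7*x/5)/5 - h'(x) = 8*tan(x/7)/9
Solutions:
 h(x) = C1 - 8*exp(7*x/5)/7 + 56*log(cos(x/7))/9


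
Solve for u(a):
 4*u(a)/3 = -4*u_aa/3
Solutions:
 u(a) = C1*sin(a) + C2*cos(a)


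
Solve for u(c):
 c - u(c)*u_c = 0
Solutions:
 u(c) = -sqrt(C1 + c^2)
 u(c) = sqrt(C1 + c^2)


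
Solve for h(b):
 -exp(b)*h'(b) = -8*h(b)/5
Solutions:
 h(b) = C1*exp(-8*exp(-b)/5)


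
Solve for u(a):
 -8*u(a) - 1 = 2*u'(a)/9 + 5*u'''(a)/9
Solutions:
 u(a) = C1*exp(-30^(1/3)*a*(-(810 + sqrt(656130))^(1/3) + 30^(1/3)/(810 + sqrt(656130))^(1/3))/30)*sin(10^(1/3)*3^(1/6)*a*(3*10^(1/3)/(810 + sqrt(656130))^(1/3) + 3^(2/3)*(810 + sqrt(656130))^(1/3))/30) + C2*exp(-30^(1/3)*a*(-(810 + sqrt(656130))^(1/3) + 30^(1/3)/(810 + sqrt(656130))^(1/3))/30)*cos(10^(1/3)*3^(1/6)*a*(3*10^(1/3)/(810 + sqrt(656130))^(1/3) + 3^(2/3)*(810 + sqrt(656130))^(1/3))/30) + C3*exp(30^(1/3)*a*(-(810 + sqrt(656130))^(1/3) + 30^(1/3)/(810 + sqrt(656130))^(1/3))/15) - 1/8


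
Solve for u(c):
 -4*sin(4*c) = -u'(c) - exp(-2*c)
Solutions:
 u(c) = C1 - cos(4*c) + exp(-2*c)/2


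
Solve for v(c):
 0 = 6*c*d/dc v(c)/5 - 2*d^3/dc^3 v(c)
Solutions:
 v(c) = C1 + Integral(C2*airyai(3^(1/3)*5^(2/3)*c/5) + C3*airybi(3^(1/3)*5^(2/3)*c/5), c)


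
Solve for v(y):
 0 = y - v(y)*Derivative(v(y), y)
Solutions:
 v(y) = -sqrt(C1 + y^2)
 v(y) = sqrt(C1 + y^2)


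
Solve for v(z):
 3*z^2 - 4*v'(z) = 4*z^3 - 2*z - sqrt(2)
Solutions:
 v(z) = C1 - z^4/4 + z^3/4 + z^2/4 + sqrt(2)*z/4


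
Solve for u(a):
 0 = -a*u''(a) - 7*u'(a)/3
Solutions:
 u(a) = C1 + C2/a^(4/3)


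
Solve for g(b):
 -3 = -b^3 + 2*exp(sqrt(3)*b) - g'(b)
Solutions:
 g(b) = C1 - b^4/4 + 3*b + 2*sqrt(3)*exp(sqrt(3)*b)/3


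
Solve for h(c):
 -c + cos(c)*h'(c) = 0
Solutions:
 h(c) = C1 + Integral(c/cos(c), c)


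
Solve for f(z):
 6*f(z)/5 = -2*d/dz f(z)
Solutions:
 f(z) = C1*exp(-3*z/5)


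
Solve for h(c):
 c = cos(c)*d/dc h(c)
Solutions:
 h(c) = C1 + Integral(c/cos(c), c)


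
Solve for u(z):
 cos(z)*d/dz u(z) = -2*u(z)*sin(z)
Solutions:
 u(z) = C1*cos(z)^2


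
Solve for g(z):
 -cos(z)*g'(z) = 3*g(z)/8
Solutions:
 g(z) = C1*(sin(z) - 1)^(3/16)/(sin(z) + 1)^(3/16)


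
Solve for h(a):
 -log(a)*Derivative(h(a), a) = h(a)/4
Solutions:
 h(a) = C1*exp(-li(a)/4)


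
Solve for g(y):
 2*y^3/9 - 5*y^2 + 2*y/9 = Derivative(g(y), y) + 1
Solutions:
 g(y) = C1 + y^4/18 - 5*y^3/3 + y^2/9 - y


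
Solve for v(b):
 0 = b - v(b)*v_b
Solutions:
 v(b) = -sqrt(C1 + b^2)
 v(b) = sqrt(C1 + b^2)


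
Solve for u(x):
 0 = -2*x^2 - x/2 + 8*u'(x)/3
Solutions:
 u(x) = C1 + x^3/4 + 3*x^2/32


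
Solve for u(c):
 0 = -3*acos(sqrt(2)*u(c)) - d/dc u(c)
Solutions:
 Integral(1/acos(sqrt(2)*_y), (_y, u(c))) = C1 - 3*c


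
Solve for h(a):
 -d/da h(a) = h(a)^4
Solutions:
 h(a) = (-3^(2/3) - 3*3^(1/6)*I)*(1/(C1 + a))^(1/3)/6
 h(a) = (-3^(2/3) + 3*3^(1/6)*I)*(1/(C1 + a))^(1/3)/6
 h(a) = (1/(C1 + 3*a))^(1/3)


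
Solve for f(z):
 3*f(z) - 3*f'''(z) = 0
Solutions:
 f(z) = C3*exp(z) + (C1*sin(sqrt(3)*z/2) + C2*cos(sqrt(3)*z/2))*exp(-z/2)


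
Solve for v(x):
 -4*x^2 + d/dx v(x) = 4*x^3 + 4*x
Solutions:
 v(x) = C1 + x^4 + 4*x^3/3 + 2*x^2


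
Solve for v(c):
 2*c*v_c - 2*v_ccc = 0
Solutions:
 v(c) = C1 + Integral(C2*airyai(c) + C3*airybi(c), c)


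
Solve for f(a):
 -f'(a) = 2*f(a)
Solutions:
 f(a) = C1*exp(-2*a)


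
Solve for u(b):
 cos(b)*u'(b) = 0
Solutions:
 u(b) = C1


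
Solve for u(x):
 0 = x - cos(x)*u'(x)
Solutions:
 u(x) = C1 + Integral(x/cos(x), x)


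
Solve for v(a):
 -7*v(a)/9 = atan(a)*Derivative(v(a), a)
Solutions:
 v(a) = C1*exp(-7*Integral(1/atan(a), a)/9)


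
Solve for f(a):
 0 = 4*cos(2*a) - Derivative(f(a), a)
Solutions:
 f(a) = C1 + 2*sin(2*a)


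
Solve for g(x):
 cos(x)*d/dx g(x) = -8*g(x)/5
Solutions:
 g(x) = C1*(sin(x) - 1)^(4/5)/(sin(x) + 1)^(4/5)


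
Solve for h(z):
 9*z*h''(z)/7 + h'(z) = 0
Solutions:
 h(z) = C1 + C2*z^(2/9)


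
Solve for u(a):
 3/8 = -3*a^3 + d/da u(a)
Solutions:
 u(a) = C1 + 3*a^4/4 + 3*a/8


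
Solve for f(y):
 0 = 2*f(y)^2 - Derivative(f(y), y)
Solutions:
 f(y) = -1/(C1 + 2*y)


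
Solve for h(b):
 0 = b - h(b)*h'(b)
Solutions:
 h(b) = -sqrt(C1 + b^2)
 h(b) = sqrt(C1 + b^2)


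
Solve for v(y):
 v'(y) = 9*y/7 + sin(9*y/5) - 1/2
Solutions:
 v(y) = C1 + 9*y^2/14 - y/2 - 5*cos(9*y/5)/9


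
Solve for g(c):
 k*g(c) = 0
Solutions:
 g(c) = 0


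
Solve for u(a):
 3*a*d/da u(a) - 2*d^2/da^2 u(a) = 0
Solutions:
 u(a) = C1 + C2*erfi(sqrt(3)*a/2)


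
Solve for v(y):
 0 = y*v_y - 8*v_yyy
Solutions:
 v(y) = C1 + Integral(C2*airyai(y/2) + C3*airybi(y/2), y)


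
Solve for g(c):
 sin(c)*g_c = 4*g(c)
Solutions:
 g(c) = C1*(cos(c)^2 - 2*cos(c) + 1)/(cos(c)^2 + 2*cos(c) + 1)


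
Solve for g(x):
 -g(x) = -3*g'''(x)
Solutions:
 g(x) = C3*exp(3^(2/3)*x/3) + (C1*sin(3^(1/6)*x/2) + C2*cos(3^(1/6)*x/2))*exp(-3^(2/3)*x/6)


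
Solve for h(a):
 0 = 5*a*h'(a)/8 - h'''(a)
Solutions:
 h(a) = C1 + Integral(C2*airyai(5^(1/3)*a/2) + C3*airybi(5^(1/3)*a/2), a)


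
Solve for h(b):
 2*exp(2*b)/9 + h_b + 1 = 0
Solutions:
 h(b) = C1 - b - exp(2*b)/9


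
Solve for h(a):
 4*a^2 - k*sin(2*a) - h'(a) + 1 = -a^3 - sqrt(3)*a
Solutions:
 h(a) = C1 + a^4/4 + 4*a^3/3 + sqrt(3)*a^2/2 + a + k*cos(2*a)/2


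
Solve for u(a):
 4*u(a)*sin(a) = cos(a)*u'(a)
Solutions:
 u(a) = C1/cos(a)^4


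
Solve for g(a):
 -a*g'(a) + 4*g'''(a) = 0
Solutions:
 g(a) = C1 + Integral(C2*airyai(2^(1/3)*a/2) + C3*airybi(2^(1/3)*a/2), a)


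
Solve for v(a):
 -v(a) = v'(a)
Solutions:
 v(a) = C1*exp(-a)


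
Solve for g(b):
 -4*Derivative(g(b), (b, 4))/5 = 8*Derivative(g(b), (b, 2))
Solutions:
 g(b) = C1 + C2*b + C3*sin(sqrt(10)*b) + C4*cos(sqrt(10)*b)


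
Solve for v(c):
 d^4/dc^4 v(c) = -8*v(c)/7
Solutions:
 v(c) = (C1*sin(2^(1/4)*7^(3/4)*c/7) + C2*cos(2^(1/4)*7^(3/4)*c/7))*exp(-2^(1/4)*7^(3/4)*c/7) + (C3*sin(2^(1/4)*7^(3/4)*c/7) + C4*cos(2^(1/4)*7^(3/4)*c/7))*exp(2^(1/4)*7^(3/4)*c/7)


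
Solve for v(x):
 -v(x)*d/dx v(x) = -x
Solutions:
 v(x) = -sqrt(C1 + x^2)
 v(x) = sqrt(C1 + x^2)


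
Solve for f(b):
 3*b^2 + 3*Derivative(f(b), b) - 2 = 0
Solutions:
 f(b) = C1 - b^3/3 + 2*b/3


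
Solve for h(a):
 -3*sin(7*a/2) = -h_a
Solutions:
 h(a) = C1 - 6*cos(7*a/2)/7


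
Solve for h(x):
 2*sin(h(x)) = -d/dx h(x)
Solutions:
 h(x) = -acos((-C1 - exp(4*x))/(C1 - exp(4*x))) + 2*pi
 h(x) = acos((-C1 - exp(4*x))/(C1 - exp(4*x)))


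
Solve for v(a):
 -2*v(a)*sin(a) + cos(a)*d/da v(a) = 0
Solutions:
 v(a) = C1/cos(a)^2


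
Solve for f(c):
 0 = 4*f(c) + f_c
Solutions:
 f(c) = C1*exp(-4*c)


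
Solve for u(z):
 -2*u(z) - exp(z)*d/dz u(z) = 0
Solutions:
 u(z) = C1*exp(2*exp(-z))


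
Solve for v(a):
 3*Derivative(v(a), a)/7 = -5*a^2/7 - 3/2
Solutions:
 v(a) = C1 - 5*a^3/9 - 7*a/2


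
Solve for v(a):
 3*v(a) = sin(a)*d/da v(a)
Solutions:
 v(a) = C1*(cos(a) - 1)^(3/2)/(cos(a) + 1)^(3/2)


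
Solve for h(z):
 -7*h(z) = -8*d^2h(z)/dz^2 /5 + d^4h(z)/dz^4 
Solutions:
 h(z) = (C1*sin(7^(1/4)*z*sin(atan(sqrt(159)/4)/2)) + C2*cos(7^(1/4)*z*sin(atan(sqrt(159)/4)/2)))*exp(-7^(1/4)*z*cos(atan(sqrt(159)/4)/2)) + (C3*sin(7^(1/4)*z*sin(atan(sqrt(159)/4)/2)) + C4*cos(7^(1/4)*z*sin(atan(sqrt(159)/4)/2)))*exp(7^(1/4)*z*cos(atan(sqrt(159)/4)/2))


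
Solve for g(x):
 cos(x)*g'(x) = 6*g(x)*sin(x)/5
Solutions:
 g(x) = C1/cos(x)^(6/5)


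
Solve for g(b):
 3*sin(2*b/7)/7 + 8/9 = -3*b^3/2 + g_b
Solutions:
 g(b) = C1 + 3*b^4/8 + 8*b/9 - 3*cos(2*b/7)/2


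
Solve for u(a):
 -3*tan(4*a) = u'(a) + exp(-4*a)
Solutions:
 u(a) = C1 - 3*log(tan(4*a)^2 + 1)/8 + exp(-4*a)/4


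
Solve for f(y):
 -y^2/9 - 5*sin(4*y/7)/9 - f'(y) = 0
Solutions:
 f(y) = C1 - y^3/27 + 35*cos(4*y/7)/36


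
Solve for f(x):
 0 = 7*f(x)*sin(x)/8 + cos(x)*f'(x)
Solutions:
 f(x) = C1*cos(x)^(7/8)


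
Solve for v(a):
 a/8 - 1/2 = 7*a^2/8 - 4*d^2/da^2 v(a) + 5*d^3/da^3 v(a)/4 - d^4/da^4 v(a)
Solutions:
 v(a) = C1 + C2*a + 7*a^4/384 + 9*a^3/512 + 199*a^2/8192 + (C3*sin(sqrt(231)*a/8) + C4*cos(sqrt(231)*a/8))*exp(5*a/8)


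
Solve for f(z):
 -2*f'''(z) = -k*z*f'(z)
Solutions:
 f(z) = C1 + Integral(C2*airyai(2^(2/3)*k^(1/3)*z/2) + C3*airybi(2^(2/3)*k^(1/3)*z/2), z)


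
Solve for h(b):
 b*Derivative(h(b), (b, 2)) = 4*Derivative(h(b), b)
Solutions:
 h(b) = C1 + C2*b^5


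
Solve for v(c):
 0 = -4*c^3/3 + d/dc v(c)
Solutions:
 v(c) = C1 + c^4/3


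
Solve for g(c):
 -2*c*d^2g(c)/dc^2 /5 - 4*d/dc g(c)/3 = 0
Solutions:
 g(c) = C1 + C2/c^(7/3)


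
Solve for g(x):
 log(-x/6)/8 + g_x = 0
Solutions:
 g(x) = C1 - x*log(-x)/8 + x*(1 + log(6))/8


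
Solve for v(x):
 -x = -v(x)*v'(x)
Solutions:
 v(x) = -sqrt(C1 + x^2)
 v(x) = sqrt(C1 + x^2)


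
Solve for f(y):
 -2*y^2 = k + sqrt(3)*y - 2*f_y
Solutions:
 f(y) = C1 + k*y/2 + y^3/3 + sqrt(3)*y^2/4


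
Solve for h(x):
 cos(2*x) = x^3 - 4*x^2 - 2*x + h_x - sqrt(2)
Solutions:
 h(x) = C1 - x^4/4 + 4*x^3/3 + x^2 + sqrt(2)*x + sin(2*x)/2


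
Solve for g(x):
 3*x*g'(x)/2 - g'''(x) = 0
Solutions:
 g(x) = C1 + Integral(C2*airyai(2^(2/3)*3^(1/3)*x/2) + C3*airybi(2^(2/3)*3^(1/3)*x/2), x)


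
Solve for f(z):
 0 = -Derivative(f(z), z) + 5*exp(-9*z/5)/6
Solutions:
 f(z) = C1 - 25*exp(-9*z/5)/54


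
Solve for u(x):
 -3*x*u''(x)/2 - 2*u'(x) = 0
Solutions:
 u(x) = C1 + C2/x^(1/3)


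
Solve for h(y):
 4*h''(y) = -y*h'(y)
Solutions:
 h(y) = C1 + C2*erf(sqrt(2)*y/4)


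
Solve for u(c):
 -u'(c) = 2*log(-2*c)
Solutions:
 u(c) = C1 - 2*c*log(-c) + 2*c*(1 - log(2))


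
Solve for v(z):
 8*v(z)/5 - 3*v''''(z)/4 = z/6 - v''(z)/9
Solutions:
 v(z) = C1*exp(-sqrt(30)*z*sqrt(5 + sqrt(9745))/45) + C2*exp(sqrt(30)*z*sqrt(5 + sqrt(9745))/45) + C3*sin(sqrt(30)*z*sqrt(-5 + sqrt(9745))/45) + C4*cos(sqrt(30)*z*sqrt(-5 + sqrt(9745))/45) + 5*z/48


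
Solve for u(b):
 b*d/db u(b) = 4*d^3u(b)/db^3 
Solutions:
 u(b) = C1 + Integral(C2*airyai(2^(1/3)*b/2) + C3*airybi(2^(1/3)*b/2), b)


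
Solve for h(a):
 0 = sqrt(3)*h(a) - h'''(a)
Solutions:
 h(a) = C3*exp(3^(1/6)*a) + (C1*sin(3^(2/3)*a/2) + C2*cos(3^(2/3)*a/2))*exp(-3^(1/6)*a/2)


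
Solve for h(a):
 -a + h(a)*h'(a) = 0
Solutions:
 h(a) = -sqrt(C1 + a^2)
 h(a) = sqrt(C1 + a^2)


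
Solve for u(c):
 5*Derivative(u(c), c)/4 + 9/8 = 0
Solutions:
 u(c) = C1 - 9*c/10


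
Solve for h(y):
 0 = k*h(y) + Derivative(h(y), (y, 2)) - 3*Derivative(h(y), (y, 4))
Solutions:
 h(y) = C1*exp(-sqrt(6)*y*sqrt(1 - sqrt(12*k + 1))/6) + C2*exp(sqrt(6)*y*sqrt(1 - sqrt(12*k + 1))/6) + C3*exp(-sqrt(6)*y*sqrt(sqrt(12*k + 1) + 1)/6) + C4*exp(sqrt(6)*y*sqrt(sqrt(12*k + 1) + 1)/6)


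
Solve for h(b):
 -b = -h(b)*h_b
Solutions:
 h(b) = -sqrt(C1 + b^2)
 h(b) = sqrt(C1 + b^2)


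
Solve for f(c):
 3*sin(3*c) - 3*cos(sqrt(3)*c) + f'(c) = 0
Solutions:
 f(c) = C1 + sqrt(3)*sin(sqrt(3)*c) + cos(3*c)


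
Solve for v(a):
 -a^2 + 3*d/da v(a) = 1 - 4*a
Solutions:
 v(a) = C1 + a^3/9 - 2*a^2/3 + a/3


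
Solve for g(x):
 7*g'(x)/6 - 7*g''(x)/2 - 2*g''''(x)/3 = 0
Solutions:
 g(x) = C1 + C2*exp(7^(1/3)*x*(-(1 + 2*sqrt(2))^(1/3) + 7^(1/3)/(1 + 2*sqrt(2))^(1/3))/4)*sin(sqrt(3)*7^(1/3)*x*(7^(1/3)/(1 + 2*sqrt(2))^(1/3) + (1 + 2*sqrt(2))^(1/3))/4) + C3*exp(7^(1/3)*x*(-(1 + 2*sqrt(2))^(1/3) + 7^(1/3)/(1 + 2*sqrt(2))^(1/3))/4)*cos(sqrt(3)*7^(1/3)*x*(7^(1/3)/(1 + 2*sqrt(2))^(1/3) + (1 + 2*sqrt(2))^(1/3))/4) + C4*exp(-7^(1/3)*x*(-(1 + 2*sqrt(2))^(1/3) + 7^(1/3)/(1 + 2*sqrt(2))^(1/3))/2)
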